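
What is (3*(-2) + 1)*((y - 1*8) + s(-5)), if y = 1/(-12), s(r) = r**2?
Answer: -1015/12 ≈ -84.583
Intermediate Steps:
y = -1/12 ≈ -0.083333
(3*(-2) + 1)*((y - 1*8) + s(-5)) = (3*(-2) + 1)*((-1/12 - 1*8) + (-5)**2) = (-6 + 1)*((-1/12 - 8) + 25) = -5*(-97/12 + 25) = -5*203/12 = -1015/12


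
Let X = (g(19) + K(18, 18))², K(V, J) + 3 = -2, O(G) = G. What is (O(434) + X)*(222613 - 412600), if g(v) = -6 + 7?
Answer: -85494150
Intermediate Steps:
g(v) = 1
K(V, J) = -5 (K(V, J) = -3 - 2 = -5)
X = 16 (X = (1 - 5)² = (-4)² = 16)
(O(434) + X)*(222613 - 412600) = (434 + 16)*(222613 - 412600) = 450*(-189987) = -85494150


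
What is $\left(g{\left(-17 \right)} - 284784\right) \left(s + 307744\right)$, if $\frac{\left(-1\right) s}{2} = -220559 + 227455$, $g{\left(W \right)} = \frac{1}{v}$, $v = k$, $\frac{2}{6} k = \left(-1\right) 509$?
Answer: $- \frac{42609828719296}{509} \approx -8.3713 \cdot 10^{10}$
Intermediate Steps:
$k = -1527$ ($k = 3 \left(\left(-1\right) 509\right) = 3 \left(-509\right) = -1527$)
$v = -1527$
$g{\left(W \right)} = - \frac{1}{1527}$ ($g{\left(W \right)} = \frac{1}{-1527} = - \frac{1}{1527}$)
$s = -13792$ ($s = - 2 \left(-220559 + 227455\right) = \left(-2\right) 6896 = -13792$)
$\left(g{\left(-17 \right)} - 284784\right) \left(s + 307744\right) = \left(- \frac{1}{1527} - 284784\right) \left(-13792 + 307744\right) = \left(- \frac{434865169}{1527}\right) 293952 = - \frac{42609828719296}{509}$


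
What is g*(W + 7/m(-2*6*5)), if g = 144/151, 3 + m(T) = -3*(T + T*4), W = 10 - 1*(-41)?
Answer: 2196192/45149 ≈ 48.643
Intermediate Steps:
W = 51 (W = 10 + 41 = 51)
m(T) = -3 - 15*T (m(T) = -3 - 3*(T + T*4) = -3 - 3*(T + 4*T) = -3 - 15*T)
g = 144/151 (g = 144*(1/151) = 144/151 ≈ 0.95364)
g*(W + 7/m(-2*6*5)) = 144*(51 + 7/(-3 - 15*(-2*6)*5))/151 = 144*(51 + 7/(-3 - (-180)*5))/151 = 144*(51 + 7/(-3 - 15*(-60)))/151 = 144*(51 + 7/(-3 + 900))/151 = 144*(51 + 7/897)/151 = (144/151)*(45754/897) = 2196192/45149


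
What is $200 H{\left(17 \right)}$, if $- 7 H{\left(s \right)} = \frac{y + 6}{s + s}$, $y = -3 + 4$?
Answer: $- \frac{100}{17} \approx -5.8824$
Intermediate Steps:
$y = 1$
$H{\left(s \right)} = - \frac{1}{2 s}$ ($H{\left(s \right)} = - \frac{\left(1 + 6\right) \frac{1}{s + s}}{7} = - \frac{7 \frac{1}{2 s}}{7} = - \frac{\frac{7}{2} \frac{1}{s}}{7} = - \frac{1}{2 s}$)
$200 H{\left(17 \right)} = 200 \left(- \frac{1}{2 \cdot 17}\right) = 200 \left(\left(- \frac{1}{2}\right) \frac{1}{17}\right) = 200 \left(- \frac{1}{34}\right) = - \frac{100}{17}$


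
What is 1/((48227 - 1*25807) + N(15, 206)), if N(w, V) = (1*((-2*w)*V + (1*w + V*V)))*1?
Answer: 1/58691 ≈ 1.7038e-5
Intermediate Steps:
N(w, V) = w + V² - 2*V*w (N(w, V) = (1*(-2*V*w + (w + V²)))*1 = (1*(w + V² - 2*V*w))*1 = (w + V² - 2*V*w)*1 = w + V² - 2*V*w)
1/((48227 - 1*25807) + N(15, 206)) = 1/((48227 - 1*25807) + (15 + 206² - 2*206*15)) = 1/((48227 - 25807) + (15 + 42436 - 6180)) = 1/(22420 + 36271) = 1/58691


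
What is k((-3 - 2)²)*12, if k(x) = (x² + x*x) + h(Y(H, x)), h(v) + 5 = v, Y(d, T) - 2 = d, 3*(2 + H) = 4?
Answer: 14956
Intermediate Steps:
H = -⅔ (H = -2 + (⅓)*4 = -2 + 4/3 = -⅔ ≈ -0.66667)
Y(d, T) = 2 + d
h(v) = -5 + v
k(x) = -11/3 + 2*x² (k(x) = (x² + x*x) + (-5 + (2 - ⅔)) = (x² + x²) + (-5 + 4/3) = 2*x² - 11/3 = -11/3 + 2*x²)
k((-3 - 2)²)*12 = (-11/3 + 2*((-3 - 2)²)²)*12 = (-11/3 + 2*((-5)²)²)*12 = (-11/3 + 2*25²)*12 = (-11/3 + 2*625)*12 = (-11/3 + 1250)*12 = (3739/3)*12 = 14956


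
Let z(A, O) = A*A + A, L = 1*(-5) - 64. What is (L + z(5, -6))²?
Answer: 1521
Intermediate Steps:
L = -69 (L = -5 - 64 = -69)
z(A, O) = A + A² (z(A, O) = A² + A = A + A²)
(L + z(5, -6))² = (-69 + 5*(1 + 5))² = (-69 + 5*6)² = (-69 + 30)² = (-39)² = 1521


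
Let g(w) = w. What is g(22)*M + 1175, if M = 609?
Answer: 14573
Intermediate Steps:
g(22)*M + 1175 = 22*609 + 1175 = 13398 + 1175 = 14573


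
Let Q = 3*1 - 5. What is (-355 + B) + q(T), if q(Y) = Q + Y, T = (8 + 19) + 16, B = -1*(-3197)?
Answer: 2883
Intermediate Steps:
Q = -2 (Q = 3 - 5 = -2)
B = 3197
T = 43 (T = 27 + 16 = 43)
q(Y) = -2 + Y
(-355 + B) + q(T) = (-355 + 3197) + (-2 + 43) = 2842 + 41 = 2883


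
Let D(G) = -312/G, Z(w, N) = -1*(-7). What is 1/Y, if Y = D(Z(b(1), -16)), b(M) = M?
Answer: -7/312 ≈ -0.022436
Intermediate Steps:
Z(w, N) = 7
Y = -312/7 ≈ -44.571
1/Y = 1/(-312/7) = -7/312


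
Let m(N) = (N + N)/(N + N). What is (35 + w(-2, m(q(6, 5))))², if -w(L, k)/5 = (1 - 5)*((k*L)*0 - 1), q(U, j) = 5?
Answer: 225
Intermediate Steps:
m(N) = 1 (m(N) = (2*N)/((2*N)) = (2*N)*(1/(2*N)) = 1)
w(L, k) = -20 (w(L, k) = -5*(1 - 5)*((k*L)*0 - 1) = -(-20)*((L*k)*0 - 1) = -(-20)*(0 - 1) = -(-20)*(-1) = -5*4 = -20)
(35 + w(-2, m(q(6, 5))))² = (35 - 20)² = 15² = 225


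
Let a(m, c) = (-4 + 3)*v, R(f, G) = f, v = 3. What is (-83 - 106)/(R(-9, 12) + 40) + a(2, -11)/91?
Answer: -17292/2821 ≈ -6.1297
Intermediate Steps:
a(m, c) = -3 (a(m, c) = (-4 + 3)*3 = -1*3 = -3)
(-83 - 106)/(R(-9, 12) + 40) + a(2, -11)/91 = (-83 - 106)/(-9 + 40) - 3/91 = -189/31 - 3*1/91 = -189*1/31 - 3/91 = -189/31 - 3/91 = -17292/2821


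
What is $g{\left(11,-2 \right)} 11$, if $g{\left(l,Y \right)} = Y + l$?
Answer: $99$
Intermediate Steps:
$g{\left(11,-2 \right)} 11 = \left(-2 + 11\right) 11 = 9 \cdot 11 = 99$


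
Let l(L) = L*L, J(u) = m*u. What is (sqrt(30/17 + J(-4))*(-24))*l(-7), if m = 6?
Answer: -3528*I*sqrt(714)/17 ≈ -5545.3*I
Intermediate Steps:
J(u) = 6*u
l(L) = L**2
(sqrt(30/17 + J(-4))*(-24))*l(-7) = (sqrt(30/17 + 6*(-4))*(-24))*(-7)**2 = (sqrt(30*(1/17) - 24)*(-24))*49 = (sqrt(30/17 - 24)*(-24))*49 = (sqrt(-378/17)*(-24))*49 = ((3*I*sqrt(714)/17)*(-24))*49 = -72*I*sqrt(714)/17*49 = -3528*I*sqrt(714)/17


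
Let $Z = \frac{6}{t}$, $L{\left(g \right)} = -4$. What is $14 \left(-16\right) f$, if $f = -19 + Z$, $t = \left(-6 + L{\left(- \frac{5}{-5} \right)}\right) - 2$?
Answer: $4368$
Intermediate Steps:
$t = -12$ ($t = \left(-6 - 4\right) - 2 = -10 - 2 = -12$)
$Z = - \frac{1}{2}$ ($Z = \frac{6}{-12} = 6 \left(- \frac{1}{12}\right) = - \frac{1}{2} \approx -0.5$)
$f = - \frac{39}{2}$ ($f = -19 - \frac{1}{2} = - \frac{39}{2} \approx -19.5$)
$14 \left(-16\right) f = 14 \left(-16\right) \left(- \frac{39}{2}\right) = \left(-224\right) \left(- \frac{39}{2}\right) = 4368$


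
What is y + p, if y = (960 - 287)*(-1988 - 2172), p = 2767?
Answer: -2796913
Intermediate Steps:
y = -2799680 (y = 673*(-4160) = -2799680)
y + p = -2799680 + 2767 = -2796913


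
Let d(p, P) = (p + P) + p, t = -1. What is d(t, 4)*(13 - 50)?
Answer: -74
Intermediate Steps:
d(p, P) = P + 2*p (d(p, P) = (P + p) + p = P + 2*p)
d(t, 4)*(13 - 50) = (4 + 2*(-1))*(13 - 50) = (4 - 2)*(-37) = 2*(-37) = -74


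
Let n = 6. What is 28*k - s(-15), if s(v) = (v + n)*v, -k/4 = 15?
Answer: -1815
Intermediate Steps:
k = -60 (k = -4*15 = -60)
s(v) = v*(6 + v) (s(v) = (v + 6)*v = (6 + v)*v = v*(6 + v))
28*k - s(-15) = 28*(-60) - (-15)*(6 - 15) = -1680 - (-15)*(-9) = -1680 - 1*135 = -1680 - 135 = -1815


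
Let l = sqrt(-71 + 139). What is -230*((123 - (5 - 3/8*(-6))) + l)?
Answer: -53245/2 - 460*sqrt(17) ≈ -28519.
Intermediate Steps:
l = 2*sqrt(17) (l = sqrt(68) = 2*sqrt(17) ≈ 8.2462)
-230*((123 - (5 - 3/8*(-6))) + l) = -230*((123 - (5 - 3/8*(-6))) + 2*sqrt(17)) = -230*((123 - (5 + 9/4)) + 2*sqrt(17)) = -230*((123 - 1*29/4) + 2*sqrt(17)) = -230*((123 - 29/4) + 2*sqrt(17)) = -230*(463/4 + 2*sqrt(17)) = -53245/2 - 460*sqrt(17)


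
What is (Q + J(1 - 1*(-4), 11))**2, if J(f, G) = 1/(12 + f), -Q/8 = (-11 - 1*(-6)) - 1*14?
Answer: 6682225/289 ≈ 23122.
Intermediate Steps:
Q = 152 (Q = -8*((-11 - 1*(-6)) - 1*14) = -8*((-11 + 6) - 14) = -8*(-5 - 14) = -8*(-19) = 152)
(Q + J(1 - 1*(-4), 11))**2 = (152 + 1/(12 + (1 - 1*(-4))))**2 = (152 + 1/(12 + (1 + 4)))**2 = (152 + 1/(12 + 5))**2 = (152 + 1/17)**2 = (2585/17)**2 = 6682225/289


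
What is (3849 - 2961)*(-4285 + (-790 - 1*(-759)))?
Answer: -3832608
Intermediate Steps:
(3849 - 2961)*(-4285 + (-790 - 1*(-759))) = 888*(-4285 + (-790 + 759)) = 888*(-4285 - 31) = 888*(-4316) = -3832608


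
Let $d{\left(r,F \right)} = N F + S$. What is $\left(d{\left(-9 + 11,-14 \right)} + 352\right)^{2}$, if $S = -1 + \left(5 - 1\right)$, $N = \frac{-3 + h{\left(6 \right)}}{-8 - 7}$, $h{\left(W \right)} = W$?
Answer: $\frac{3200521}{25} \approx 1.2802 \cdot 10^{5}$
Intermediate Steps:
$N = - \frac{1}{5}$ ($N = \frac{-3 + 6}{-8 - 7} = \frac{3}{-15} = 3 \left(- \frac{1}{15}\right) = - \frac{1}{5} \approx -0.2$)
$S = 3$ ($S = -1 + \left(5 - 1\right) = -1 + 4 = 3$)
$d{\left(r,F \right)} = 3 - \frac{F}{5}$ ($d{\left(r,F \right)} = - \frac{F}{5} + 3 = 3 - \frac{F}{5}$)
$\left(d{\left(-9 + 11,-14 \right)} + 352\right)^{2} = \left(\left(3 - - \frac{14}{5}\right) + 352\right)^{2} = \left(\left(3 + \frac{14}{5}\right) + 352\right)^{2} = \left(\frac{29}{5} + 352\right)^{2} = \left(\frac{1789}{5}\right)^{2} = \frac{3200521}{25}$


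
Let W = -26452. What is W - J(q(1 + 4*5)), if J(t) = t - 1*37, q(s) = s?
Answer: -26436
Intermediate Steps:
J(t) = -37 + t (J(t) = t - 37 = -37 + t)
W - J(q(1 + 4*5)) = -26452 - (-37 + (1 + 4*5)) = -26452 - (-37 + (1 + 20)) = -26452 - (-37 + 21) = -26452 - 1*(-16) = -26452 + 16 = -26436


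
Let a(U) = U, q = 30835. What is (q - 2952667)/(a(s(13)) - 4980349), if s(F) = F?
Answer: 121743/207514 ≈ 0.58667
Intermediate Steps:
(q - 2952667)/(a(s(13)) - 4980349) = (30835 - 2952667)/(13 - 4980349) = -2921832/(-4980336) = -2921832*(-1/4980336) = 121743/207514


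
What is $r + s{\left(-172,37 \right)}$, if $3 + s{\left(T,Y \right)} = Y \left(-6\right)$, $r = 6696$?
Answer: $6471$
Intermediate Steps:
$s{\left(T,Y \right)} = -3 - 6 Y$ ($s{\left(T,Y \right)} = -3 + Y \left(-6\right) = -3 - 6 Y$)
$r + s{\left(-172,37 \right)} = 6696 - 225 = 6471$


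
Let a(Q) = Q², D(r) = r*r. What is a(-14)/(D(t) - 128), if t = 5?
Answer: -196/103 ≈ -1.9029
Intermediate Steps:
D(r) = r²
a(-14)/(D(t) - 128) = (-14)²/(5² - 128) = 196/(25 - 128) = 196/(-103) = 196*(-1/103) = -196/103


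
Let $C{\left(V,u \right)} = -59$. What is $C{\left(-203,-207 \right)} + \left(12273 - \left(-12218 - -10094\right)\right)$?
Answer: $14338$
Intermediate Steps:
$C{\left(-203,-207 \right)} + \left(12273 - \left(-12218 - -10094\right)\right) = -59 + \left(12273 - \left(-12218 - -10094\right)\right) = -59 + \left(12273 - \left(-12218 + 10094\right)\right) = -59 + \left(12273 - -2124\right) = -59 + \left(12273 + 2124\right) = -59 + 14397 = 14338$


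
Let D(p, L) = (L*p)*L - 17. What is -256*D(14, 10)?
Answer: -354048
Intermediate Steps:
D(p, L) = -17 + p*L**2 (D(p, L) = p*L**2 - 17 = -17 + p*L**2)
-256*D(14, 10) = -256*(-17 + 14*10**2) = -256*(-17 + 14*100) = -256*(-17 + 1400) = -256*1383 = -354048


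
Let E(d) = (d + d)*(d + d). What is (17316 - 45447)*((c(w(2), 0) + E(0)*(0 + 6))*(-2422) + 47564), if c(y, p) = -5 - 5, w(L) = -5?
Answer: -2019355704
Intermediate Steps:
c(y, p) = -10
E(d) = 4*d² (E(d) = (2*d)*(2*d) = 4*d²)
(17316 - 45447)*((c(w(2), 0) + E(0)*(0 + 6))*(-2422) + 47564) = (17316 - 45447)*((-10 + (4*0²)*(0 + 6))*(-2422) + 47564) = -28131*((-10 + (4*0)*6)*(-2422) + 47564) = -28131*((-10 + 0*6)*(-2422) + 47564) = -28131*((-10 + 0)*(-2422) + 47564) = -28131*(-10*(-2422) + 47564) = -28131*(24220 + 47564) = -28131*71784 = -2019355704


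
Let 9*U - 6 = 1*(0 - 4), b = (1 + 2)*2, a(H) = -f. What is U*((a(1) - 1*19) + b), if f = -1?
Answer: -8/3 ≈ -2.6667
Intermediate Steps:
a(H) = 1 (a(H) = -1*(-1) = 1)
b = 6 (b = 3*2 = 6)
U = 2/9 (U = 2/3 + (1*(0 - 4))/9 = 2/3 + (1*(-4))/9 = 2/3 + (1/9)*(-4) = 2/3 - 4/9 = 2/9 ≈ 0.22222)
U*((a(1) - 1*19) + b) = 2*((1 - 1*19) + 6)/9 = 2*((1 - 19) + 6)/9 = 2*(-18 + 6)/9 = (2/9)*(-12) = -8/3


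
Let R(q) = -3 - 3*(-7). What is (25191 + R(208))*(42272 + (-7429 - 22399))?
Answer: 313700796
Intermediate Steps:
R(q) = 18 (R(q) = -3 + 21 = 18)
(25191 + R(208))*(42272 + (-7429 - 22399)) = (25191 + 18)*(42272 + (-7429 - 22399)) = 25209*(42272 - 29828) = 25209*12444 = 313700796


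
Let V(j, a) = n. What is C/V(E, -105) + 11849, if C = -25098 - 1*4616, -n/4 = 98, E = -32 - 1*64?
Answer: 2337261/196 ≈ 11925.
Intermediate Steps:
E = -96 (E = -32 - 64 = -96)
n = -392 (n = -4*98 = -392)
V(j, a) = -392
C = -29714 (C = -25098 - 4616 = -29714)
C/V(E, -105) + 11849 = -29714/(-392) + 11849 = -29714*(-1/392) + 11849 = 14857/196 + 11849 = 2337261/196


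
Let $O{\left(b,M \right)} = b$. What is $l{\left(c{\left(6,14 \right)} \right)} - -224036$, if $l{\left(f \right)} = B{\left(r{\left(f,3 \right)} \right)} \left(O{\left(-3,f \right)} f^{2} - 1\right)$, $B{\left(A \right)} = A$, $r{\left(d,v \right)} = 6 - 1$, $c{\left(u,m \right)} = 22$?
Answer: $216771$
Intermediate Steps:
$r{\left(d,v \right)} = 5$
$l{\left(f \right)} = -5 - 15 f^{2}$ ($l{\left(f \right)} = 5 \left(- 3 f^{2} - 1\right) = 5 \left(-1 - 3 f^{2}\right) = -5 - 15 f^{2}$)
$l{\left(c{\left(6,14 \right)} \right)} - -224036 = \left(-5 - 15 \cdot 22^{2}\right) - -224036 = \left(-5 - 7260\right) + 224036 = -7265 + 224036 = 216771$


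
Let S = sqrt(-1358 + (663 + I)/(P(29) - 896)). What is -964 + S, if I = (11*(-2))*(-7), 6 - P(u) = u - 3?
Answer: -964 + 3*I*sqrt(31671845)/458 ≈ -964.0 + 36.863*I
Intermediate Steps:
P(u) = 9 - u (P(u) = 6 - (u - 3) = 6 - (-3 + u) = 6 + (3 - u) = 9 - u)
I = 154 (I = -22*(-7) = 154)
S = 3*I*sqrt(31671845)/458 (S = sqrt(-1358 + (663 + 154)/((9 - 1*29) - 896)) = sqrt(-1358 + 817/((9 - 29) - 896)) = sqrt(-1358 + 817/(-20 - 896)) = sqrt(-1358 + 817/(-916)) = sqrt(-1358 + 817*(-1/916)) = sqrt(-1358 - 817/916) = sqrt(-1244745/916) = 3*I*sqrt(31671845)/458 ≈ 36.863*I)
-964 + S = -964 + 3*I*sqrt(31671845)/458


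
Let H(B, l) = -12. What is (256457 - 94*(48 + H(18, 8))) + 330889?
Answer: 583962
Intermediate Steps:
(256457 - 94*(48 + H(18, 8))) + 330889 = (256457 - 94*(48 - 12)) + 330889 = (256457 - 94*36) + 330889 = (256457 - 3384) + 330889 = 253073 + 330889 = 583962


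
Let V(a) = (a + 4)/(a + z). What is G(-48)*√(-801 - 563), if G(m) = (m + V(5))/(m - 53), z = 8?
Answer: 1230*I*√341/1313 ≈ 17.299*I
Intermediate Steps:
V(a) = (4 + a)/(8 + a) (V(a) = (a + 4)/(a + 8) = (4 + a)/(8 + a))
G(m) = (9/13 + m)/(-53 + m) (G(m) = (m + (4 + 5)/(8 + 5))/(m - 53) = (m + 9/13)/(-53 + m) = (9/13 + m)/(-53 + m))
G(-48)*√(-801 - 563) = ((9/13 - 48)/(-53 - 48))*√(-801 - 563) = (-615/13/(-101))*√(-1364) = (-1/101*(-615/13))*(2*I*√341) = 615*(2*I*√341)/1313 = 1230*I*√341/1313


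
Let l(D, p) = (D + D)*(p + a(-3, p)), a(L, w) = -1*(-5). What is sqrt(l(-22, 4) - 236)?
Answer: 2*I*sqrt(158) ≈ 25.14*I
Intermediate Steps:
a(L, w) = 5
l(D, p) = 2*D*(5 + p) (l(D, p) = (D + D)*(p + 5) = (2*D)*(5 + p) = 2*D*(5 + p))
sqrt(l(-22, 4) - 236) = sqrt(2*(-22)*(5 + 4) - 236) = sqrt(2*(-22)*9 - 236) = sqrt(-396 - 236) = sqrt(-632) = 2*I*sqrt(158)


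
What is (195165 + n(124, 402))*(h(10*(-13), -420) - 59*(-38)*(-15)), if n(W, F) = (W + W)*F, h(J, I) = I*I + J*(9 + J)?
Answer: 46735468500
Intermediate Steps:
h(J, I) = I**2 + J*(9 + J)
n(W, F) = 2*F*W (n(W, F) = (2*W)*F = 2*F*W)
(195165 + n(124, 402))*(h(10*(-13), -420) - 59*(-38)*(-15)) = (195165 + 2*402*124)*(((-420)**2 + (10*(-13))**2 + 9*(10*(-13))) - 59*(-38)*(-15)) = (195165 + 99696)*((176400 + (-130)**2 + 9*(-130)) + 2242*(-15)) = 294861*((176400 + 16900 - 1170) - 33630) = 294861*(192130 - 33630) = 294861*158500 = 46735468500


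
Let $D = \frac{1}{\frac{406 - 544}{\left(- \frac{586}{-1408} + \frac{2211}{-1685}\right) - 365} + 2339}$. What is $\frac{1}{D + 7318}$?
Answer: $\frac{1015384287941}{7430582653192677} \approx 0.00013665$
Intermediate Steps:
$D = \frac{434040439}{1015384287941}$ ($D = \frac{1}{- \frac{138}{\left(\left(-586\right) \left(- \frac{1}{1408}\right) + 2211 \left(- \frac{1}{1685}\right)\right) - 365} + 2339} = \frac{1}{- \frac{138}{\left(\frac{293}{704} - \frac{2211}{1685}\right) - 365} + 2339} = \frac{1}{- \frac{138}{- \frac{1062839}{1186240} - 365} + 2339} = \frac{1}{- \frac{138}{- \frac{434040439}{1186240}} + 2339} = \frac{1}{\left(-138\right) \left(- \frac{1186240}{434040439}\right) + 2339} = \frac{1}{\frac{163701120}{434040439} + 2339} = \frac{1}{\frac{1015384287941}{434040439}} = \frac{434040439}{1015384287941} \approx 0.00042746$)
$\frac{1}{D + 7318} = \frac{1}{\frac{434040439}{1015384287941} + 7318} = \frac{1}{\frac{7430582653192677}{1015384287941}} = \frac{1015384287941}{7430582653192677}$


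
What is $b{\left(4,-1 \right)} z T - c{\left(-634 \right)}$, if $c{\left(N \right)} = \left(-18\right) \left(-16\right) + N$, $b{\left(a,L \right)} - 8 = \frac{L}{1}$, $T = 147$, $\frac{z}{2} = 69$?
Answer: $142348$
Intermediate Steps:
$z = 138$ ($z = 2 \cdot 69 = 138$)
$b{\left(a,L \right)} = 8 + L$ ($b{\left(a,L \right)} = 8 + \frac{L}{1} = 8 + L 1 = 8 + L$)
$c{\left(N \right)} = 288 + N$
$b{\left(4,-1 \right)} z T - c{\left(-634 \right)} = \left(8 - 1\right) 138 \cdot 147 - \left(288 - 634\right) = 7 \cdot 138 \cdot 147 - -346 = 966 \cdot 147 + 346 = 142002 + 346 = 142348$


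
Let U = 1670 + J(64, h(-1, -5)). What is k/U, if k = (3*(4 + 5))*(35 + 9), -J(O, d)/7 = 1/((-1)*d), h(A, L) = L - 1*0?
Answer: 220/309 ≈ 0.71197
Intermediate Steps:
h(A, L) = L (h(A, L) = L + 0 = L)
J(O, d) = 7/d (J(O, d) = -7/((-1)*d) = -(-7)/d = 7/d)
k = 1188 (k = (3*9)*44 = 27*44 = 1188)
U = 8343/5 (U = 1670 + 7/(-5) = 1670 + 7*(-1/5) = 1670 - 7/5 = 8343/5 ≈ 1668.6)
k/U = 1188/(8343/5) = 1188*(5/8343) = 220/309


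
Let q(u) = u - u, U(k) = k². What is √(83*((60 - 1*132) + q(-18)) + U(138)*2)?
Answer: 12*√223 ≈ 179.20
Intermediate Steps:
q(u) = 0
√(83*((60 - 1*132) + q(-18)) + U(138)*2) = √(83*((60 - 1*132) + 0) + 138²*2) = √(83*((60 - 132) + 0) + 19044*2) = √(83*(-72 + 0) + 38088) = √(83*(-72) + 38088) = √(-5976 + 38088) = √32112 = 12*√223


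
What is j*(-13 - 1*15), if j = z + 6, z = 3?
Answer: -252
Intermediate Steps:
j = 9 (j = 3 + 6 = 9)
j*(-13 - 1*15) = 9*(-13 - 1*15) = 9*(-13 - 15) = 9*(-28) = -252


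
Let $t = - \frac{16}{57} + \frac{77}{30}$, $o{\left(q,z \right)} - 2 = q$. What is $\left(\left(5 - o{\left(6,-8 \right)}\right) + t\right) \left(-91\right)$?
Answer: $\frac{37037}{570} \approx 64.977$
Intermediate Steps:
$o{\left(q,z \right)} = 2 + q$
$t = \frac{1303}{570}$ ($t = \left(-16\right) \frac{1}{57} + 77 \cdot \frac{1}{30} = - \frac{16}{57} + \frac{77}{30} = \frac{1303}{570} \approx 2.286$)
$\left(\left(5 - o{\left(6,-8 \right)}\right) + t\right) \left(-91\right) = \left(\left(5 - \left(2 + 6\right)\right) + \frac{1303}{570}\right) \left(-91\right) = \left(\left(5 - 8\right) + \frac{1303}{570}\right) \left(-91\right) = \left(-3 + \frac{1303}{570}\right) \left(-91\right) = \left(- \frac{407}{570}\right) \left(-91\right) = \frac{37037}{570}$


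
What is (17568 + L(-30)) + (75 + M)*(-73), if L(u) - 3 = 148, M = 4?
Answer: 11952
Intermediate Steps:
L(u) = 151 (L(u) = 3 + 148 = 151)
(17568 + L(-30)) + (75 + M)*(-73) = (17568 + 151) + (75 + 4)*(-73) = 17719 + 79*(-73) = 17719 - 5767 = 11952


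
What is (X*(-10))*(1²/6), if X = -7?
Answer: 35/3 ≈ 11.667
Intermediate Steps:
(X*(-10))*(1²/6) = (-7*(-10))*(1²/6) = 70*(1*(⅙)) = 70*(⅙) = 35/3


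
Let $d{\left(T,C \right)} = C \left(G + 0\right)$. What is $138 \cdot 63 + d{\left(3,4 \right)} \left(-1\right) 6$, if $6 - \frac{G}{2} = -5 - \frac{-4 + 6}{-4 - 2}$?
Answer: $8182$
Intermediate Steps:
$G = \frac{64}{3}$ ($G = 12 - 2 \left(-5 - \frac{-4 + 6}{-4 - 2}\right) = 12 - 2 \left(-5 - \frac{2}{-6}\right) = 12 - 2 \left(-5 - 2 \left(- \frac{1}{6}\right)\right) = 12 - 2 \left(-5 - - \frac{1}{3}\right) = 12 - 2 \left(-5 + \frac{1}{3}\right) = 12 - - \frac{28}{3} = 12 + \frac{28}{3} = \frac{64}{3} \approx 21.333$)
$d{\left(T,C \right)} = \frac{64 C}{3}$ ($d{\left(T,C \right)} = C \left(\frac{64}{3} + 0\right) = C \frac{64}{3} = \frac{64 C}{3}$)
$138 \cdot 63 + d{\left(3,4 \right)} \left(-1\right) 6 = 138 \cdot 63 + \frac{64}{3} \cdot 4 \left(-1\right) 6 = 8694 + \frac{256}{3} \left(-1\right) 6 = 8694 - 512 = 8182$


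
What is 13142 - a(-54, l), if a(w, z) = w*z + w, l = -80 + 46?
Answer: 11360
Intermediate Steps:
l = -34
a(w, z) = w + w*z
13142 - a(-54, l) = 13142 - (-54)*(1 - 34) = 13142 - (-54)*(-33) = 13142 - 1*1782 = 13142 - 1782 = 11360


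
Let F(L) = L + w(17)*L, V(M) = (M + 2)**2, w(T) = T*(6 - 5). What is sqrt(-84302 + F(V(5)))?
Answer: 2*I*sqrt(20855) ≈ 288.83*I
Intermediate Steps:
w(T) = T (w(T) = T*1 = T)
V(M) = (2 + M)**2
F(L) = 18*L (F(L) = L + 17*L = 18*L)
sqrt(-84302 + F(V(5))) = sqrt(-84302 + 18*(2 + 5)**2) = sqrt(-84302 + 18*7**2) = sqrt(-84302 + 18*49) = sqrt(-84302 + 882) = sqrt(-83420) = 2*I*sqrt(20855)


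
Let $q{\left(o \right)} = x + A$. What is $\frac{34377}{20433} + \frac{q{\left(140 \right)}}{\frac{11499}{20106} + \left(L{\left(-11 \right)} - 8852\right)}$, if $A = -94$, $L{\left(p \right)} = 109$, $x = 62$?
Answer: $\frac{96123373133}{57009775669} \approx 1.6861$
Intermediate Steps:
$q{\left(o \right)} = -32$ ($q{\left(o \right)} = 62 - 94 = -32$)
$\frac{34377}{20433} + \frac{q{\left(140 \right)}}{\frac{11499}{20106} + \left(L{\left(-11 \right)} - 8852\right)} = \frac{34377}{20433} - \frac{32}{\frac{11499}{20106} + \left(109 - 8852\right)} = 34377 \cdot \frac{1}{20433} - \frac{32}{11499 \cdot \frac{1}{20106} - 8743} = \frac{1637}{973} - \frac{32}{\frac{3833}{6702} - 8743} = \frac{1637}{973} - \frac{32}{- \frac{58591753}{6702}} = \frac{1637}{973} - - \frac{214464}{58591753} = \frac{1637}{973} + \frac{214464}{58591753} = \frac{96123373133}{57009775669}$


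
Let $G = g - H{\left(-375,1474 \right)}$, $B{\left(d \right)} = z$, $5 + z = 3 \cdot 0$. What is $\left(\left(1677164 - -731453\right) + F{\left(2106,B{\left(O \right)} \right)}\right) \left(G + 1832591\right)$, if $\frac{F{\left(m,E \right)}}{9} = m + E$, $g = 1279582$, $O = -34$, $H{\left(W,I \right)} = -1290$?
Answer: $7558012382538$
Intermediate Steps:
$z = -5$ ($z = -5 + 3 \cdot 0 = -5 + 0 = -5$)
$B{\left(d \right)} = -5$
$G = 1280872$ ($G = 1279582 - -1290 = 1279582 + 1290 = 1280872$)
$F{\left(m,E \right)} = 9 E + 9 m$ ($F{\left(m,E \right)} = 9 \left(m + E\right) = 9 \left(E + m\right) = 9 E + 9 m$)
$\left(\left(1677164 - -731453\right) + F{\left(2106,B{\left(O \right)} \right)}\right) \left(G + 1832591\right) = \left(\left(1677164 - -731453\right) + \left(9 \left(-5\right) + 9 \cdot 2106\right)\right) \left(1280872 + 1832591\right) = \left(\left(1677164 + 731453\right) + \left(-45 + 18954\right)\right) 3113463 = \left(2408617 + 18909\right) 3113463 = 2427526 \cdot 3113463 = 7558012382538$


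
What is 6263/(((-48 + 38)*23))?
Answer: -6263/230 ≈ -27.230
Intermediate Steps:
6263/(((-48 + 38)*23)) = 6263/((-10*23)) = 6263/(-230) = 6263*(-1/230) = -6263/230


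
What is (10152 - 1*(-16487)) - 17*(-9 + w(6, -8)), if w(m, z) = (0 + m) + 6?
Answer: 26588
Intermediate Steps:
w(m, z) = 6 + m (w(m, z) = m + 6 = 6 + m)
(10152 - 1*(-16487)) - 17*(-9 + w(6, -8)) = (10152 - 1*(-16487)) - 17*(-9 + (6 + 6)) = (10152 + 16487) - 17*(-9 + 12) = 26639 - 17*3 = 26639 - 1*51 = 26639 - 51 = 26588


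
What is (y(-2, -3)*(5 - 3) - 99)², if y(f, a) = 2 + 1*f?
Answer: 9801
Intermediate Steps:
y(f, a) = 2 + f
(y(-2, -3)*(5 - 3) - 99)² = ((2 - 2)*(5 - 3) - 99)² = (0*2 - 99)² = (0 - 99)² = (-99)² = 9801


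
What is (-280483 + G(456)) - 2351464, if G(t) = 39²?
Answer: -2630426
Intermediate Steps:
G(t) = 1521
(-280483 + G(456)) - 2351464 = (-280483 + 1521) - 2351464 = -278962 - 2351464 = -2630426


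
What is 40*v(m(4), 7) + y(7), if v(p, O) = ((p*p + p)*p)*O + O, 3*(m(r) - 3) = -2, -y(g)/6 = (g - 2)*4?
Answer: 141520/27 ≈ 5241.5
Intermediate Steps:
y(g) = 48 - 24*g (y(g) = -6*(g - 2)*4 = -6*(-2 + g)*4 = -6*(-8 + 4*g) = 48 - 24*g)
m(r) = 7/3 (m(r) = 3 + (⅓)*(-2) = 3 - ⅔ = 7/3)
v(p, O) = O + O*p*(p + p²) (v(p, O) = ((p² + p)*p)*O + O = ((p + p²)*p)*O + O = (p*(p + p²))*O + O = O*p*(p + p²) + O = O + O*p*(p + p²))
40*v(m(4), 7) + y(7) = 40*(7*(1 + (7/3)² + (7/3)³)) + (48 - 24*7) = 40*(7*(1 + 49/9 + 343/27)) + (48 - 168) = 40*(7*(517/27)) - 120 = 40*(3619/27) - 120 = 144760/27 - 120 = 141520/27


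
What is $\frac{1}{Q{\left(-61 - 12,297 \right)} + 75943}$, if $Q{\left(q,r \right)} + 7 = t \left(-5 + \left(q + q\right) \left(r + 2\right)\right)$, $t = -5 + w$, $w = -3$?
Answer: $\frac{1}{425208} \approx 2.3518 \cdot 10^{-6}$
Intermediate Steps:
$t = -8$ ($t = -5 - 3 = -8$)
$Q{\left(q,r \right)} = 33 - 16 q \left(2 + r\right)$ ($Q{\left(q,r \right)} = -7 - 8 \left(-5 + \left(q + q\right) \left(r + 2\right)\right) = -7 - 8 \left(-5 + 2 q \left(2 + r\right)\right) = -7 - \left(-40 + 16 q \left(2 + r\right)\right) = 33 - 16 q \left(2 + r\right)$)
$\frac{1}{Q{\left(-61 - 12,297 \right)} + 75943} = \frac{1}{\left(33 - 32 \left(-61 - 12\right) - 16 \left(-61 - 12\right) 297\right) + 75943} = \frac{1}{\left(33 - -2336 - \left(-1168\right) 297\right) + 75943} = \frac{1}{\left(33 + 2336 + 346896\right) + 75943} = \frac{1}{349265 + 75943} = \frac{1}{425208}$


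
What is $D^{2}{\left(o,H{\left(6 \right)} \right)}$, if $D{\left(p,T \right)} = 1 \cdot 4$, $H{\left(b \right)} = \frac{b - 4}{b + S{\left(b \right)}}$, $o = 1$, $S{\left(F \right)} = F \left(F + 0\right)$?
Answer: $16$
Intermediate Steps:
$S{\left(F \right)} = F^{2}$ ($S{\left(F \right)} = F F = F^{2}$)
$H{\left(b \right)} = \frac{-4 + b}{b + b^{2}}$ ($H{\left(b \right)} = \frac{b - 4}{b + b^{2}} = \frac{-4 + b}{b + b^{2}}$)
$D{\left(p,T \right)} = 4$
$D^{2}{\left(o,H{\left(6 \right)} \right)} = 4^{2} = 16$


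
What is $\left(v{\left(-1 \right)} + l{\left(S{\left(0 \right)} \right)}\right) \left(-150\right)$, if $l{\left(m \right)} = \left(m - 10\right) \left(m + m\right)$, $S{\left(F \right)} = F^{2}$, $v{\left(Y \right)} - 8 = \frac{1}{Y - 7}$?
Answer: $- \frac{4725}{4} \approx -1181.3$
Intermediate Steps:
$v{\left(Y \right)} = 8 + \frac{1}{-7 + Y}$ ($v{\left(Y \right)} = 8 + \frac{1}{Y - 7} = 8 + \frac{1}{-7 + Y}$)
$l{\left(m \right)} = 2 m \left(-10 + m\right)$ ($l{\left(m \right)} = \left(-10 + m\right) 2 m = 2 m \left(-10 + m\right)$)
$\left(v{\left(-1 \right)} + l{\left(S{\left(0 \right)} \right)}\right) \left(-150\right) = \left(\frac{-55 + 8 \left(-1\right)}{-7 - 1} + 2 \cdot 0^{2} \left(-10 + 0^{2}\right)\right) \left(-150\right) = \left(\frac{-55 - 8}{-8} + 2 \cdot 0 \left(-10 + 0\right)\right) \left(-150\right) = \left(\left(- \frac{1}{8}\right) \left(-63\right) + 2 \cdot 0 \left(-10\right)\right) \left(-150\right) = \left(\frac{63}{8} + 0\right) \left(-150\right) = \frac{63}{8} \left(-150\right) = - \frac{4725}{4}$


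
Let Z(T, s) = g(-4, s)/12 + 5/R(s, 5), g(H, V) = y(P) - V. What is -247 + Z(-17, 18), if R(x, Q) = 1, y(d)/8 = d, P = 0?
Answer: -487/2 ≈ -243.50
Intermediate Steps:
y(d) = 8*d
g(H, V) = -V (g(H, V) = 8*0 - V = 0 - V = -V)
Z(T, s) = 5 - s/12 (Z(T, s) = -s/12 + 5/1 = -s*(1/12) + 5*1 = -s/12 + 5 = 5 - s/12)
-247 + Z(-17, 18) = -247 + (5 - 1/12*18) = -247 + (5 - 3/2) = -247 + 7/2 = -487/2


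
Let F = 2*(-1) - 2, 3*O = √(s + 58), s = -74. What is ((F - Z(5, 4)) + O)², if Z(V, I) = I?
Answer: 560/9 - 64*I/3 ≈ 62.222 - 21.333*I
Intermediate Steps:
O = 4*I/3 (O = √(-74 + 58)/3 = √(-16)/3 = (4*I)/3 = 4*I/3 ≈ 1.3333*I)
F = -4 (F = -2 - 2 = -4)
((F - Z(5, 4)) + O)² = ((-4 - 1*4) + 4*I/3)² = ((-4 - 4) + 4*I/3)² = (-8 + 4*I/3)²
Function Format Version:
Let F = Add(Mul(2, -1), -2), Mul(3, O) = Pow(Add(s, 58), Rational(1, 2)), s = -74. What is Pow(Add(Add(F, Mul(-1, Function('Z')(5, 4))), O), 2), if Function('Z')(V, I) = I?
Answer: Add(Rational(560, 9), Mul(Rational(-64, 3), I)) ≈ Add(62.222, Mul(-21.333, I))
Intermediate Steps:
O = Mul(Rational(4, 3), I) (O = Mul(Rational(1, 3), Pow(Add(-74, 58), Rational(1, 2))) = Mul(Rational(1, 3), Pow(-16, Rational(1, 2))) = Mul(Rational(1, 3), Mul(4, I)) = Mul(Rational(4, 3), I) ≈ Mul(1.3333, I))
F = -4 (F = Add(-2, -2) = -4)
Pow(Add(Add(F, Mul(-1, Function('Z')(5, 4))), O), 2) = Pow(Add(Add(-4, Mul(-1, 4)), Mul(Rational(4, 3), I)), 2) = Pow(Add(Add(-4, -4), Mul(Rational(4, 3), I)), 2) = Pow(Add(-8, Mul(Rational(4, 3), I)), 2)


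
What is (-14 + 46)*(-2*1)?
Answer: -64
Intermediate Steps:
(-14 + 46)*(-2*1) = 32*(-2) = -64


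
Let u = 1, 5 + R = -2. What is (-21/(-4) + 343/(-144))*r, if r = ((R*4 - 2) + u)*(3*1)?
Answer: -11977/48 ≈ -249.52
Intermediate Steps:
R = -7 (R = -5 - 2 = -7)
r = -87 (r = ((-7*4 - 2) + 1)*(3*1) = ((-28 - 2) + 1)*3 = (-30 + 1)*3 = -29*3 = -87)
(-21/(-4) + 343/(-144))*r = (-21/(-4) + 343/(-144))*(-87) = (-21*(-¼) + 343*(-1/144))*(-87) = (21/4 - 343/144)*(-87) = (413/144)*(-87) = -11977/48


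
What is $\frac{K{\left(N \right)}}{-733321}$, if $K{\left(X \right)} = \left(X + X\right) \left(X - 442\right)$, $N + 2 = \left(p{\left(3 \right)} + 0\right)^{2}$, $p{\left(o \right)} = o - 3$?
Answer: $- \frac{1776}{733321} \approx -0.0024219$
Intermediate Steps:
$p{\left(o \right)} = -3 + o$
$N = -2$ ($N = -2 + \left(\left(-3 + 3\right) + 0\right)^{2} = -2 + \left(0 + 0\right)^{2} = -2 + 0^{2} = -2 + 0 = -2$)
$K{\left(X \right)} = 2 X \left(-442 + X\right)$
$\frac{K{\left(N \right)}}{-733321} = \frac{2 \left(-2\right) \left(-442 - 2\right)}{-733321} = 2 \left(-2\right) \left(-444\right) \left(- \frac{1}{733321}\right) = 1776 \left(- \frac{1}{733321}\right) = - \frac{1776}{733321}$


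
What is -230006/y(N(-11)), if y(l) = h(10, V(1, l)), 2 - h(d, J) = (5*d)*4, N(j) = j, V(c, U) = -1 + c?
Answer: 115003/99 ≈ 1161.6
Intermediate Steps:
h(d, J) = 2 - 20*d (h(d, J) = 2 - 5*d*4 = 2 - 20*d)
y(l) = -198 (y(l) = 2 - 20*10 = 2 - 200 = -198)
-230006/y(N(-11)) = -230006/(-198) = -230006*(-1/198) = 115003/99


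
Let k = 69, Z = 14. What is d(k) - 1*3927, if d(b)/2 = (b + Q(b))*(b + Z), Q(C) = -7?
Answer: 6365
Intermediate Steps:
d(b) = 2*(-7 + b)*(14 + b) (d(b) = 2*((b - 7)*(b + 14)) = 2*((-7 + b)*(14 + b)) = 2*(-7 + b)*(14 + b))
d(k) - 1*3927 = (-196 + 2*69² + 14*69) - 1*3927 = (-196 + 2*4761 + 966) - 3927 = (-196 + 9522 + 966) - 3927 = 10292 - 3927 = 6365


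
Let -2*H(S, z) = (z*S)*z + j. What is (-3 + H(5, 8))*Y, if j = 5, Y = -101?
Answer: 33431/2 ≈ 16716.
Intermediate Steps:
H(S, z) = -5/2 - S*z²/2 (H(S, z) = -((z*S)*z + 5)/2 = -((S*z)*z + 5)/2 = -(S*z² + 5)/2 = -(5 + S*z²)/2 = -5/2 - S*z²/2)
(-3 + H(5, 8))*Y = (-3 + (-5/2 - ½*5*8²))*(-101) = (-3 + (-5/2 - ½*5*64))*(-101) = (-3 + (-5/2 - 160))*(-101) = (-3 - 325/2)*(-101) = -331/2*(-101) = 33431/2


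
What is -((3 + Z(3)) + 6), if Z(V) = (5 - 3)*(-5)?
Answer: 1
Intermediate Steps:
Z(V) = -10 (Z(V) = 2*(-5) = -10)
-((3 + Z(3)) + 6) = -((3 - 10) + 6) = -(-7 + 6) = -1*(-1) = 1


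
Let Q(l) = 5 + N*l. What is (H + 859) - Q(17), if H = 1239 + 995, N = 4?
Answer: 3020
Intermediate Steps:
Q(l) = 5 + 4*l
H = 2234
(H + 859) - Q(17) = (2234 + 859) - (5 + 4*17) = 3093 - (5 + 68) = 3093 - 1*73 = 3093 - 73 = 3020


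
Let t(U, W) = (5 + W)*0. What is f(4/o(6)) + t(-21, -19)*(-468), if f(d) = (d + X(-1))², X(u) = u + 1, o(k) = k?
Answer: 4/9 ≈ 0.44444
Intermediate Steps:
X(u) = 1 + u
t(U, W) = 0
f(d) = d² (f(d) = (d + (1 - 1))² = (d + 0)² = d²)
f(4/o(6)) + t(-21, -19)*(-468) = (4/6)² + 0*(-468) = (4*(⅙))² + 0 = (⅔)² + 0 = 4/9 + 0 = 4/9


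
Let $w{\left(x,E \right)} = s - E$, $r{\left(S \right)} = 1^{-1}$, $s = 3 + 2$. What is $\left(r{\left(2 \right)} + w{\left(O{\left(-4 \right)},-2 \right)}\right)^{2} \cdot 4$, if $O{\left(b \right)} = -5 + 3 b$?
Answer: $256$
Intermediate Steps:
$s = 5$
$r{\left(S \right)} = 1$
$w{\left(x,E \right)} = 5 - E$
$\left(r{\left(2 \right)} + w{\left(O{\left(-4 \right)},-2 \right)}\right)^{2} \cdot 4 = \left(1 + \left(5 - -2\right)\right)^{2} \cdot 4 = \left(1 + \left(5 + 2\right)\right)^{2} \cdot 4 = \left(1 + 7\right)^{2} \cdot 4 = 8^{2} \cdot 4 = 64 \cdot 4 = 256$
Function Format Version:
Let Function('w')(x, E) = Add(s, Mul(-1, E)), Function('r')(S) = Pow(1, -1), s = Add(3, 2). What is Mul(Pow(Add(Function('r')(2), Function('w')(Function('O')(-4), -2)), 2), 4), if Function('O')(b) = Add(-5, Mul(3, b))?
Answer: 256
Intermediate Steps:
s = 5
Function('r')(S) = 1
Function('w')(x, E) = Add(5, Mul(-1, E))
Mul(Pow(Add(Function('r')(2), Function('w')(Function('O')(-4), -2)), 2), 4) = Mul(Pow(Add(1, Add(5, Mul(-1, -2))), 2), 4) = Mul(Pow(Add(1, Add(5, 2)), 2), 4) = Mul(Pow(Add(1, 7), 2), 4) = Mul(Pow(8, 2), 4) = Mul(64, 4) = 256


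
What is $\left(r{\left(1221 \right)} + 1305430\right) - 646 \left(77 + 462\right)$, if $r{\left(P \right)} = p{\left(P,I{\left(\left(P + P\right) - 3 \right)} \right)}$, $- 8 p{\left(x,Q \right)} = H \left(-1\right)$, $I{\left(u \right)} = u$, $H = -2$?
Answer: $\frac{3828943}{4} \approx 9.5724 \cdot 10^{5}$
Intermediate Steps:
$p{\left(x,Q \right)} = - \frac{1}{4}$ ($p{\left(x,Q \right)} = - \frac{\left(-2\right) \left(-1\right)}{8} = \left(- \frac{1}{8}\right) 2 = - \frac{1}{4}$)
$r{\left(P \right)} = - \frac{1}{4}$
$\left(r{\left(1221 \right)} + 1305430\right) - 646 \left(77 + 462\right) = \left(- \frac{1}{4} + 1305430\right) - 646 \left(77 + 462\right) = \frac{5221719}{4} - 348194 = \frac{3828943}{4}$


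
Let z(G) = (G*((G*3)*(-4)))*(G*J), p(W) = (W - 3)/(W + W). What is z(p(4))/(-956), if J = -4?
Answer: -3/30592 ≈ -9.8065e-5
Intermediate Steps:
p(W) = (-3 + W)/(2*W) (p(W) = (-3 + W)/((2*W)) = (-3 + W)*(1/(2*W)) = (-3 + W)/(2*W))
z(G) = 48*G³ (z(G) = (G*((G*3)*(-4)))*(G*(-4)) = (G*((3*G)*(-4)))*(-4*G) = (G*(-12*G))*(-4*G) = (-12*G²)*(-4*G) = 48*G³)
z(p(4))/(-956) = (48*((½)*(-3 + 4)/4)³)/(-956) = (48*((½)*(¼)*1)³)*(-1/956) = (48*(⅛)³)*(-1/956) = (48*(1/512))*(-1/956) = (3/32)*(-1/956) = -3/30592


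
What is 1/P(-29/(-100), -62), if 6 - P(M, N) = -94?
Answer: 1/100 ≈ 0.010000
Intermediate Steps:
P(M, N) = 100 (P(M, N) = 6 - 1*(-94) = 6 + 94 = 100)
1/P(-29/(-100), -62) = 1/100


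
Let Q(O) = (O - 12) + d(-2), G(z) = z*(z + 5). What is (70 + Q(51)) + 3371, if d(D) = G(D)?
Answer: 3474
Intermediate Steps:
G(z) = z*(5 + z)
d(D) = D*(5 + D)
Q(O) = -18 + O (Q(O) = (O - 12) - 2*(5 - 2) = (-12 + O) - 2*3 = (-12 + O) - 6 = -18 + O)
(70 + Q(51)) + 3371 = (70 + (-18 + 51)) + 3371 = (70 + 33) + 3371 = 103 + 3371 = 3474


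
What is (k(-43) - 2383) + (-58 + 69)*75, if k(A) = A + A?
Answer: -1644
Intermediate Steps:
k(A) = 2*A
(k(-43) - 2383) + (-58 + 69)*75 = (2*(-43) - 2383) + (-58 + 69)*75 = (-86 - 2383) + 11*75 = -2469 + 825 = -1644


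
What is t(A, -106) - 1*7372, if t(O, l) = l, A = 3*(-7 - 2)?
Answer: -7478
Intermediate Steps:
A = -27 (A = 3*(-9) = -27)
t(A, -106) - 1*7372 = -106 - 1*7372 = -106 - 7372 = -7478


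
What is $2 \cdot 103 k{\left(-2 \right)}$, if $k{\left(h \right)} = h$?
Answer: $-412$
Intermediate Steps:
$2 \cdot 103 k{\left(-2 \right)} = 2 \cdot 103 \left(-2\right) = 206 \left(-2\right) = -412$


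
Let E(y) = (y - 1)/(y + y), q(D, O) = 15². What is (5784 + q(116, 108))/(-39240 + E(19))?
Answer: -38057/248517 ≈ -0.15314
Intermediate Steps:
q(D, O) = 225
E(y) = (-1 + y)/(2*y) (E(y) = (-1 + y)/((2*y)) = (-1 + y)*(1/(2*y)) = (-1 + y)/(2*y))
(5784 + q(116, 108))/(-39240 + E(19)) = (5784 + 225)/(-39240 + (½)*(-1 + 19)/19) = 6009/(-39240 + (½)*(1/19)*18) = 6009/(-39240 + 9/19) = 6009/(-745551/19) = 6009*(-19/745551) = -38057/248517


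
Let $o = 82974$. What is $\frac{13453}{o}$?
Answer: $\frac{13453}{82974} \approx 0.16214$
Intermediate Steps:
$\frac{13453}{o} = \frac{13453}{82974}$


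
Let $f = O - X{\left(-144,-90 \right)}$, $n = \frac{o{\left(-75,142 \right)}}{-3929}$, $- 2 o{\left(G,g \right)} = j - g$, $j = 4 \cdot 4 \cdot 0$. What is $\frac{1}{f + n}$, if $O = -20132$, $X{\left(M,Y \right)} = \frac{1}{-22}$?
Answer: $- \frac{86438}{1740167449} \approx -4.9672 \cdot 10^{-5}$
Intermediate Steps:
$j = 0$ ($j = 16 \cdot 0 = 0$)
$X{\left(M,Y \right)} = - \frac{1}{22}$
$o{\left(G,g \right)} = \frac{g}{2}$ ($o{\left(G,g \right)} = - \frac{0 - g}{2} = - \frac{\left(-1\right) g}{2} = \frac{g}{2}$)
$n = - \frac{71}{3929}$ ($n = \frac{\frac{1}{2} \cdot 142}{-3929} = 71 \left(- \frac{1}{3929}\right) = - \frac{71}{3929} \approx -0.018071$)
$f = - \frac{442903}{22}$ ($f = -20132 - - \frac{1}{22} = -20132 + \frac{1}{22} = - \frac{442903}{22} \approx -20132.0$)
$\frac{1}{f + n} = \frac{1}{- \frac{442903}{22} - \frac{71}{3929}} = \frac{1}{- \frac{1740167449}{86438}} = - \frac{86438}{1740167449}$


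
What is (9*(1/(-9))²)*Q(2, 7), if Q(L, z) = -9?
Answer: -1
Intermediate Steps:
(9*(1/(-9))²)*Q(2, 7) = (9*(1/(-9))²)*(-9) = (9*(-⅑)²)*(-9) = (9*(1/81))*(-9) = (⅑)*(-9) = -1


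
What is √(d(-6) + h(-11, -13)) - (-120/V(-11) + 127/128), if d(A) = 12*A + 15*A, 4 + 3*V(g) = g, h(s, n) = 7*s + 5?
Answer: -3199/128 + 3*I*√26 ≈ -24.992 + 15.297*I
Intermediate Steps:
h(s, n) = 5 + 7*s
V(g) = -4/3 + g/3
d(A) = 27*A
√(d(-6) + h(-11, -13)) - (-120/V(-11) + 127/128) = √(27*(-6) + (5 + 7*(-11))) - (-120/(-4/3 + (⅓)*(-11)) + 127/128) = √(-162 + (5 - 77)) - (-120/(-4/3 - 11/3) + 127*(1/128)) = √(-162 - 72) - (-120/(-5) + 127/128) = √(-234) - (-120*(-⅕) + 127/128) = 3*I*√26 - (24 + 127/128) = 3*I*√26 - 1*3199/128 = 3*I*√26 - 3199/128 = -3199/128 + 3*I*√26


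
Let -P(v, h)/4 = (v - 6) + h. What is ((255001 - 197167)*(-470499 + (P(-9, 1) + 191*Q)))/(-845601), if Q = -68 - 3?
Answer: 9330629112/281867 ≈ 33103.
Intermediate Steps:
P(v, h) = 24 - 4*h - 4*v (P(v, h) = -4*((v - 6) + h) = -4*((-6 + v) + h) = -4*(-6 + h + v) = 24 - 4*h - 4*v)
Q = -71
((255001 - 197167)*(-470499 + (P(-9, 1) + 191*Q)))/(-845601) = ((255001 - 197167)*(-470499 + ((24 - 4*1 - 4*(-9)) + 191*(-71))))/(-845601) = (57834*(-470499 + ((24 - 4 + 36) - 13561)))*(-1/845601) = (57834*(-470499 + (56 - 13561)))*(-1/845601) = (57834*(-470499 - 13505))*(-1/845601) = (57834*(-484004))*(-1/845601) = -27991887336*(-1/845601) = 9330629112/281867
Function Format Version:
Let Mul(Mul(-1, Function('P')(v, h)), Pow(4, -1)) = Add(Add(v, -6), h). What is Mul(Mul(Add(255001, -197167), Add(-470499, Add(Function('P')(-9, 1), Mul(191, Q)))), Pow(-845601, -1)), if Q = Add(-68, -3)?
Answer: Rational(9330629112, 281867) ≈ 33103.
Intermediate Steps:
Function('P')(v, h) = Add(24, Mul(-4, h), Mul(-4, v)) (Function('P')(v, h) = Mul(-4, Add(Add(v, -6), h)) = Mul(-4, Add(Add(-6, v), h)) = Mul(-4, Add(-6, h, v)) = Add(24, Mul(-4, h), Mul(-4, v)))
Q = -71
Mul(Mul(Add(255001, -197167), Add(-470499, Add(Function('P')(-9, 1), Mul(191, Q)))), Pow(-845601, -1)) = Mul(Mul(Add(255001, -197167), Add(-470499, Add(Add(24, Mul(-4, 1), Mul(-4, -9)), Mul(191, -71)))), Pow(-845601, -1)) = Mul(Mul(57834, Add(-470499, Add(Add(24, -4, 36), -13561))), Rational(-1, 845601)) = Mul(Mul(57834, Add(-470499, Add(56, -13561))), Rational(-1, 845601)) = Mul(Mul(57834, Add(-470499, -13505)), Rational(-1, 845601)) = Mul(Mul(57834, -484004), Rational(-1, 845601)) = Mul(-27991887336, Rational(-1, 845601)) = Rational(9330629112, 281867)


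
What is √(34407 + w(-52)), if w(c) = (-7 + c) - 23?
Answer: 5*√1373 ≈ 185.27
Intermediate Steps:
w(c) = -30 + c
√(34407 + w(-52)) = √(34407 + (-30 - 52)) = √(34407 - 82) = √34325 = 5*√1373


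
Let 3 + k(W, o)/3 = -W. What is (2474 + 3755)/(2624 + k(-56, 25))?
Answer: 6229/2783 ≈ 2.2382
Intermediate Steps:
k(W, o) = -9 - 3*W (k(W, o) = -9 + 3*(-W) = -9 - 3*W)
(2474 + 3755)/(2624 + k(-56, 25)) = (2474 + 3755)/(2624 + (-9 - 3*(-56))) = 6229/(2624 + (-9 + 168)) = 6229/(2624 + 159) = 6229/2783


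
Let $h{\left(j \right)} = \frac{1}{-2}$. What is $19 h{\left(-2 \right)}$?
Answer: $- \frac{19}{2} \approx -9.5$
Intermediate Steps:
$h{\left(j \right)} = - \frac{1}{2}$
$19 h{\left(-2 \right)} = 19 \left(- \frac{1}{2}\right) = - \frac{19}{2}$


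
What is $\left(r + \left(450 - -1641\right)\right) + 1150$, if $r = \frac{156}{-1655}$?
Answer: $\frac{5363699}{1655} \approx 3240.9$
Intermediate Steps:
$r = - \frac{156}{1655}$ ($r = 156 \left(- \frac{1}{1655}\right) = - \frac{156}{1655} \approx -0.09426$)
$\left(r + \left(450 - -1641\right)\right) + 1150 = \left(- \frac{156}{1655} + \left(450 - -1641\right)\right) + 1150 = \left(- \frac{156}{1655} + \left(450 + 1641\right)\right) + 1150 = \left(- \frac{156}{1655} + 2091\right) + 1150 = \frac{3460449}{1655} + 1150 = \frac{5363699}{1655}$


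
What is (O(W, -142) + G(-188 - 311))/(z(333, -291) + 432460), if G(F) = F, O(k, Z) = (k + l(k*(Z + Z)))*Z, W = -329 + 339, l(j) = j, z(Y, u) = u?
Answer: 401361/432169 ≈ 0.92871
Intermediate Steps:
W = 10
O(k, Z) = Z*(k + 2*Z*k) (O(k, Z) = (k + k*(Z + Z))*Z = (k + k*(2*Z))*Z = (k + 2*Z*k)*Z = Z*(k + 2*Z*k))
(O(W, -142) + G(-188 - 311))/(z(333, -291) + 432460) = (-142*10*(1 + 2*(-142)) + (-188 - 311))/(-291 + 432460) = (-142*10*(1 - 284) - 499)/432169 = (-142*10*(-283) - 499)*(1/432169) = (401860 - 499)*(1/432169) = 401361*(1/432169) = 401361/432169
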